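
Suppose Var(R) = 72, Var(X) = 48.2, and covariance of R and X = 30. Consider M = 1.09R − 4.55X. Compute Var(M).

Var(M) = a²·Var(R) + b²·Var(X) + 2ab·covariance of R and X with a = 1.09, b = -4.55.
= 1.09²·72 + (-4.55)²·48.2 + 2·1.09·(-4.55)·30
= 85.5432 + 997.8605 + (-297.57) = 785.8337.

Var(M) = 785.8337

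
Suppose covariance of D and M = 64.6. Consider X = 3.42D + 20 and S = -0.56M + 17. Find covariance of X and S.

covariance of X and S = a·c·covariance of D and M = 3.42·(-0.56)·64.6 = -123.72192. Additive constants drop out.

covariance of X and S = -123.72192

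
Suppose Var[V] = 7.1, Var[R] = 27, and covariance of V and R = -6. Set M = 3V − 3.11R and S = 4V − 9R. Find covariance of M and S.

By bilinearity, covariance of M and S = ac·Var[V] + bd·Var[R] + (ad+bc)·covariance of V and R, with a=3, b=-3.11, c=4, d=-9.
ac·Var[V] = 3·4·7.1 = 85.2
bd·Var[R] = (-3.11)·(-9)·27 = 755.73
(ad+bc)·covariance of V and R = (-39.44)·(-6) = 236.64
covariance of M and S = 85.2 + 755.73 + 236.64 = 1077.57.

covariance of M and S = 1077.57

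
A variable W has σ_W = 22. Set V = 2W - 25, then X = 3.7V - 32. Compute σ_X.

σ_X = 162.8

σ_V = |2|·22 = 44.
σ_X = |3.7|·44 = 162.8.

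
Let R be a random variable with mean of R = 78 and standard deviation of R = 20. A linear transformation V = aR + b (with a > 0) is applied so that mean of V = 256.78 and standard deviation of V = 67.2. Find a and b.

a = 3.36, b = -5.3

standard deviation of V = a·standard deviation of R (a > 0), so a = 67.2/20 = 3.36.
mean of V = a·mean of R + b, so b = 256.78 − 3.36·78 = -5.3.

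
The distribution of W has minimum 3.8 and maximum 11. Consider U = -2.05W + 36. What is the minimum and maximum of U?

min(U) = 13.45, max(U) = 28.21

a = -2.05 < 0, so order reverses: min(U) = a·max(W)+b = (-2.05)·11 + 36 = 13.45; max(U) = a·min(W)+b = (-2.05)·3.8 + 36 = 28.21.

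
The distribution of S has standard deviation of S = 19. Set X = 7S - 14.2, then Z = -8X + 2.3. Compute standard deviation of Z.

standard deviation of Z = 1064

standard deviation of X = |7|·19 = 133.
standard deviation of Z = |-8|·133 = 1064.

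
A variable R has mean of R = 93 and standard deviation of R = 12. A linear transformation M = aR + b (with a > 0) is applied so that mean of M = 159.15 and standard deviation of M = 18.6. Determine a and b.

standard deviation of M = a·standard deviation of R (a > 0), so a = 18.6/12 = 1.55.
mean of M = a·mean of R + b, so b = 159.15 − 1.55·93 = 15.

a = 1.55, b = 15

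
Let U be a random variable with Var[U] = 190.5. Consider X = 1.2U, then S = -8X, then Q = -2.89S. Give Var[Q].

Var[Q] = 146633.476608

Var[X] = 1.2²·190.5 = 274.32.
Var[S] = (-8)²·274.32 = 17556.48.
Var[Q] = (-2.89)²·17556.48 = 146633.476608.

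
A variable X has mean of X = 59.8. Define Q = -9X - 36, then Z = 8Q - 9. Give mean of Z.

mean of Q = (-9)·59.8 + (-36) = -574.2.
mean of Z = 8·(-574.2) + (-9) = -4602.6.

mean of Z = -4602.6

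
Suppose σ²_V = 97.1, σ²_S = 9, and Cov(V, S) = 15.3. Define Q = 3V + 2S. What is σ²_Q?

σ²_Q = 1093.5

σ²_Q = a²·σ²_V + b²·σ²_S + 2ab·Cov(V, S) with a = 3, b = 2.
= 3²·97.1 + 2²·9 + 2·3·2·15.3
= 873.9 + 36 + 183.6 = 1093.5.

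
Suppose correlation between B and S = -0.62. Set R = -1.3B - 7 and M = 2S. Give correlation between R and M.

Linear rescalings preserve |correlation|; the slopes -1.3 and 2 have opposite signs, so the correlation flips sign: correlation between R and M = −correlation between B and S = 0.62.

correlation between R and M = 0.62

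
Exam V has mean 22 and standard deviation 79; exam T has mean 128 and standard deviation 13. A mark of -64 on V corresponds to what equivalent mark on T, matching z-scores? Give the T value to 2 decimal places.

z = (-64 − 22)/79 ≈ -1.0886.
T = 128 + z·13 = 128 + (-64 − 22)·13/79 ≈ 113.85.

T = 113.85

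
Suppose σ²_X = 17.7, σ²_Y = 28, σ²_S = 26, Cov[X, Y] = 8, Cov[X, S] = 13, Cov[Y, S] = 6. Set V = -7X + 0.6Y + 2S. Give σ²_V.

σ²_V = a²·σ²_X + b²·σ²_Y + c²·σ²_S + 2ab·Cov[X, Y] + 2ac·Cov[X, S] + 2bc·Cov[Y, S], with a = -7, b = 0.6, c = 2.
= 867.3 + 10.08 + 104 + (-67.2) + (-364) + 14.4
= 564.58.

σ²_V = 564.58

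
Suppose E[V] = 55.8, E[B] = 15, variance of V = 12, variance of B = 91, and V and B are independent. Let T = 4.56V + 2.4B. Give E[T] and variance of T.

E[T] = 4.56·E[V] + 2.4·E[B] = 4.56·55.8 + 2.4·15 = 290.448.
variance of T = a²·variance of V + b²·variance of B + 2ab·Cov(V, B) with a = 4.56, b = 2.4.
Independence gives Cov(V, B) = 0.
= 4.56²·12 + 2.4²·91 + 2·4.56·2.4·0
= 249.5232 + 524.16 + 0 = 773.6832.

E[T] = 290.448, variance of T = 773.6832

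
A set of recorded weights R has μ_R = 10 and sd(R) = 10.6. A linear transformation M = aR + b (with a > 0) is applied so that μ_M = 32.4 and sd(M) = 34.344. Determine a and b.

a = 3.24, b = 0

sd(M) = a·sd(R) (a > 0), so a = 34.344/10.6 = 3.24.
μ_M = a·μ_R + b, so b = 32.4 − 3.24·10 = 0.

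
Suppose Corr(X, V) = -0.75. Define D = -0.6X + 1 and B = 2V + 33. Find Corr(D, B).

Linear rescalings preserve |correlation|; the slopes -0.6 and 2 have opposite signs, so the correlation flips sign: Corr(D, B) = −Corr(X, V) = 0.75.

Corr(D, B) = 0.75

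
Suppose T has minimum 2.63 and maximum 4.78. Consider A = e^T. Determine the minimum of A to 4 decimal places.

e^T is increasing on this domain, so min(A) comes from min(T) = 2.63: min(A) = exp(2.63) ≈ 13.8738.

min(A) = 13.8738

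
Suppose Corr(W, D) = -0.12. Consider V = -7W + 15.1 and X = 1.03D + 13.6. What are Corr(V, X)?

Corr(V, X) = 0.12

Linear rescalings preserve |correlation|; the slopes -7 and 1.03 have opposite signs, so the correlation flips sign: Corr(V, X) = −Corr(W, D) = 0.12.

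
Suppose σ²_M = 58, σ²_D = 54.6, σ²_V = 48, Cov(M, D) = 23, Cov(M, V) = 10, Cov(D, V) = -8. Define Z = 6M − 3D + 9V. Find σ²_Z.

σ²_Z = 7151.4

σ²_Z = a²·σ²_M + b²·σ²_D + c²·σ²_V + 2ab·Cov(M, D) + 2ac·Cov(M, V) + 2bc·Cov(D, V), with a = 6, b = -3, c = 9.
= 2088 + 491.4 + 3888 + (-828) + 1080 + 432
= 7151.4.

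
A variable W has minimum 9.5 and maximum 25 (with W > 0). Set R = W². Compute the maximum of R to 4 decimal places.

max(R) = 625

W² is increasing on this domain, so max(R) comes from max(W) = 25: max(R) = square(25) = 625.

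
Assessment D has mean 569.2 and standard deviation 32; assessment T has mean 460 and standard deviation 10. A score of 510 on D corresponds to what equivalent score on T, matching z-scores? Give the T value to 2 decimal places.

T = 441.50

z = (510 − 569.2)/32 = -1.85.
T = 460 + z·10 = 460 + (510 − 569.2)·10/32 = 441.50.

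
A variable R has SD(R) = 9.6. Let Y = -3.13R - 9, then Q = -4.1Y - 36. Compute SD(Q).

SD(Y) = |-3.13|·9.6 = 30.048.
SD(Q) = |-4.1|·30.048 = 123.1968.

SD(Q) = 123.1968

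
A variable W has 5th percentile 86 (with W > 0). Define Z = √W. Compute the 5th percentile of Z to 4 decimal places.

5th percentile of Z = 9.2736

√W is increasing, so P_{5}(Z) = g(P_{5}(W)) ≈ 9.2736.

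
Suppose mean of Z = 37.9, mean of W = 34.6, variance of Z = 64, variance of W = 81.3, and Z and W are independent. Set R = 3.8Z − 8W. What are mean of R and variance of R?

mean of R = 3.8·mean of Z + (-8)·mean of W = 3.8·37.9 + (-8)·34.6 = -132.78.
variance of R = a²·variance of Z + b²·variance of W + 2ab·Cov[Z, W] with a = 3.8, b = -8.
Independence gives Cov[Z, W] = 0.
= 3.8²·64 + (-8)²·81.3 + 2·3.8·(-8)·0
= 924.16 + 5203.2 + 0 = 6127.36.

mean of R = -132.78, variance of R = 6127.36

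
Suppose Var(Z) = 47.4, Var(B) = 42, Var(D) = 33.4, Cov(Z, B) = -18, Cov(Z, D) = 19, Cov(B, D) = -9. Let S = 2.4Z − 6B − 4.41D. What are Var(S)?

Var(S) = 2074.51854

Var(S) = a²·Var(Z) + b²·Var(B) + c²·Var(D) + 2ab·Cov(Z, B) + 2ac·Cov(Z, D) + 2bc·Cov(B, D), with a = 2.4, b = -6, c = -4.41.
= 273.024 + 1512 + 649.56654 + 518.4 + (-402.192) + (-476.28)
= 2074.51854.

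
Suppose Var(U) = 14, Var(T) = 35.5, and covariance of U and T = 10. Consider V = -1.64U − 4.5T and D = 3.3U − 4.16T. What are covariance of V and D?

By bilinearity, covariance of V and D = ac·Var(U) + bd·Var(T) + (ad+bc)·covariance of U and T, with a=-1.64, b=-4.5, c=3.3, d=-4.16.
ac·Var(U) = (-1.64)·3.3·14 = -75.768
bd·Var(T) = (-4.5)·(-4.16)·35.5 = 664.56
(ad+bc)·covariance of U and T = (-8.0276)·10 = -80.276
covariance of V and D = -75.768 + 664.56 + (-80.276) = 508.516.

covariance of V and D = 508.516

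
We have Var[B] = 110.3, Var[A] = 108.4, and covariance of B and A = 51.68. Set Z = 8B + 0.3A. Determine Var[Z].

Var[Z] = 7317.02

Var[Z] = a²·Var[B] + b²·Var[A] + 2ab·covariance of B and A with a = 8, b = 0.3.
= 8²·110.3 + 0.3²·108.4 + 2·8·0.3·51.68
= 7059.2 + 9.756 + 248.064 = 7317.02.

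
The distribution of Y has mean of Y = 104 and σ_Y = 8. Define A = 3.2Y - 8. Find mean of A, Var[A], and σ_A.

mean of A = 324.8, Var[A] = 655.36, σ_A = 25.6

A = 3.2Y - 8 is linear with a = 3.2, b = -8.
mean of A = a·mean of Y + b = 3.2·104 + (-8) = 324.8.
Var[Y] = 8² = 64.
Var[A] = a²·Var[Y] = 3.2²·64 = 655.36 (the additive constant -8 does not affect variance).
σ_A = |a|·σ_Y = |3.2|·8 = 25.6.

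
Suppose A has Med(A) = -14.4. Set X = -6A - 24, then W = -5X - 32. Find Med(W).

Med(W) = -344

Med(X) = (-6)·(-14.4) + (-24) = 62.4.
Med(W) = (-5)·62.4 + (-32) = -344.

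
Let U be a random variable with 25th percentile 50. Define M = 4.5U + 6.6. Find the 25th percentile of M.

Since a = 4.5 > 0 the transformation is increasing, so the 25th percentile of M = a·(P_{25} of U) + b = 4.5·50 + 6.6 = 231.6.

25th percentile of M = 231.6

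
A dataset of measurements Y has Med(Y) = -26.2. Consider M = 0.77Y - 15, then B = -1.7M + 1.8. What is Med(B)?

Med(M) = 0.77·(-26.2) + (-15) = -35.174.
Med(B) = (-1.7)·(-35.174) + 1.8 = 61.5958.

Med(B) = 61.5958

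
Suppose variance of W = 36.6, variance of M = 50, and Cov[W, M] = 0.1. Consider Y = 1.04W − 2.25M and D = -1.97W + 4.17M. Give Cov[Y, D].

By bilinearity, Cov[Y, D] = ac·variance of W + bd·variance of M + (ad+bc)·Cov[W, M], with a=1.04, b=-2.25, c=-1.97, d=4.17.
ac·variance of W = 1.04·(-1.97)·36.6 = -74.98608
bd·variance of M = (-2.25)·4.17·50 = -469.125
(ad+bc)·Cov[W, M] = (8.7693)·0.1 = 0.87693
Cov[Y, D] = -74.98608 + (-469.125) + 0.87693 = -543.23415.

Cov[Y, D] = -543.23415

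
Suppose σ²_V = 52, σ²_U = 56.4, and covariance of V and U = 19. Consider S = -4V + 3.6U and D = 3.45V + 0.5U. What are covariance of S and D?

By bilinearity, covariance of S and D = ac·σ²_V + bd·σ²_U + (ad+bc)·covariance of V and U, with a=-4, b=3.6, c=3.45, d=0.5.
ac·σ²_V = (-4)·3.45·52 = -717.6
bd·σ²_U = 3.6·0.5·56.4 = 101.52
(ad+bc)·covariance of V and U = (10.42)·19 = 197.98
covariance of S and D = -717.6 + 101.52 + 197.98 = -418.1.

covariance of S and D = -418.1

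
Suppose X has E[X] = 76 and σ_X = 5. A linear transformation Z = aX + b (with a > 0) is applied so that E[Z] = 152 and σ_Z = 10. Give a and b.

a = 2, b = 0

σ_Z = a·σ_X (a > 0), so a = 10/5 = 2.
E[Z] = a·E[X] + b, so b = 152 − 2·76 = 0.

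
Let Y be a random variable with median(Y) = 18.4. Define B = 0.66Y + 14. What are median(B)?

median(B) = 26.144

A linear map preserves order up to sign, so median(B) = a·median(Y) + b = 0.66·18.4 + 14 = 26.144.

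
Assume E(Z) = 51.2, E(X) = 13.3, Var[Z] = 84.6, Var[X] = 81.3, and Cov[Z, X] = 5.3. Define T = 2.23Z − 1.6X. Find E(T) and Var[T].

E(T) = 2.23·E(Z) + (-1.6)·E(X) = 2.23·51.2 + (-1.6)·13.3 = 92.896.
Var[T] = a²·Var[Z] + b²·Var[X] + 2ab·Cov[Z, X] with a = 2.23, b = -1.6.
= 2.23²·84.6 + (-1.6)²·81.3 + 2·2.23·(-1.6)·5.3
= 420.70734 + 208.128 + (-37.8208) = 591.01454.

E(T) = 92.896, Var[T] = 591.01454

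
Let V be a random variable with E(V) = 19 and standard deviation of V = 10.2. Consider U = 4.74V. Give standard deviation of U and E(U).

U = 4.74V is linear with a = 4.74, b = 0.
standard deviation of U = |a|·standard deviation of V = |4.74|·10.2 = 48.348.
E(U) = a·E(V) + b = 4.74·19 = 90.06.

standard deviation of U = 48.348, E(U) = 90.06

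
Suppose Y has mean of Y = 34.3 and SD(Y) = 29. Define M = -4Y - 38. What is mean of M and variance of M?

mean of M = -175.2, variance of M = 13456

M = -4Y - 38 is linear with a = -4, b = -38.
mean of M = a·mean of Y + b = (-4)·34.3 + (-38) = -175.2.
variance of Y = 29² = 841.
variance of M = a²·variance of Y = (-4)²·841 = 13456 (the additive constant -38 does not affect variance).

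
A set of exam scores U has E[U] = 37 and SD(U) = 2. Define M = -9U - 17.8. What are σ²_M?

σ²_M = 324

M = -9U - 17.8 is linear with a = -9, b = -17.8.
σ²_U = 2² = 4.
σ²_M = a²·σ²_U = (-9)²·4 = 324 (the additive constant -17.8 does not affect variance).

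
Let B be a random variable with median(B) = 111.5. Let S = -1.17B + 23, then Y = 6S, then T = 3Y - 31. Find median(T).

median(T) = -1965.19

median(S) = (-1.17)·111.5 + 23 = -107.455.
median(Y) = 6·(-107.455) = -644.73.
median(T) = 3·(-644.73) + (-31) = -1965.19.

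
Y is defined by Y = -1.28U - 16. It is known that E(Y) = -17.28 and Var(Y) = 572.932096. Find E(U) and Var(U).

From Y = -1.28U - 16: E(Y) = a·E(U) + b, so E(U) = (E(Y) − b)/a = (-17.28 − (-16))/(-1.28) = 1.
Var(Y) = a²·Var(U), so Var(U) = 572.932096/(-1.28)² = 349.69.

E(U) = 1, Var(U) = 349.69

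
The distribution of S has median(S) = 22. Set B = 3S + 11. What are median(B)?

median(B) = 77

A linear map preserves order up to sign, so median(B) = a·median(S) + b = 3·22 + 11 = 77.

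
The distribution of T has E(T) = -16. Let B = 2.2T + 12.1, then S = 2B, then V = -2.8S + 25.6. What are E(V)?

E(B) = 2.2·(-16) + 12.1 = -23.1.
E(S) = 2·(-23.1) = -46.2.
E(V) = (-2.8)·(-46.2) + 25.6 = 154.96.

E(V) = 154.96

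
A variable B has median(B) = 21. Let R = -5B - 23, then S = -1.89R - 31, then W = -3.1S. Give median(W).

median(R) = (-5)·21 + (-23) = -128.
median(S) = (-1.89)·(-128) + (-31) = 210.92.
median(W) = (-3.1)·210.92 = -653.852.

median(W) = -653.852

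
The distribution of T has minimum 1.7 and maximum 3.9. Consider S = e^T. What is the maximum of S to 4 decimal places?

max(S) = 49.4024

e^T is increasing on this domain, so max(S) comes from max(T) = 3.9: max(S) = exp(3.9) ≈ 49.4024.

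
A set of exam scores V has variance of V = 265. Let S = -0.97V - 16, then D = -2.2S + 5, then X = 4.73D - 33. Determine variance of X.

variance of X = 26999.578580986

variance of S = (-0.97)²·265 = 249.3385.
variance of D = (-2.2)²·249.3385 = 1206.79834.
variance of X = 4.73²·1206.79834 = 26999.578580986.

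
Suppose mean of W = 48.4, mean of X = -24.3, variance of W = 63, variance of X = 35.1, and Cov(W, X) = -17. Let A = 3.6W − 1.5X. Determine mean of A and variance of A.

mean of A = 210.69, variance of A = 1079.055

mean of A = 3.6·mean of W + (-1.5)·mean of X = 3.6·48.4 + (-1.5)·(-24.3) = 210.69.
variance of A = a²·variance of W + b²·variance of X + 2ab·Cov(W, X) with a = 3.6, b = -1.5.
= 3.6²·63 + (-1.5)²·35.1 + 2·3.6·(-1.5)·(-17)
= 816.48 + 78.975 + 183.6 = 1079.055.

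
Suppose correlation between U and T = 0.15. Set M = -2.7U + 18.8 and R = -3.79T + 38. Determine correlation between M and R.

correlation between M and R = 0.15

Linear rescalings preserve correlation up to sign; here the slopes -2.7 and -3.79 have the same sign, so correlation between M and R = correlation between U and T = 0.15.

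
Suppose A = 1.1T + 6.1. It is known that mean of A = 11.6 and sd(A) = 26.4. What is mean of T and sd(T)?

From A = 1.1T + 6.1: mean of A = a·mean of T + b, so mean of T = (mean of A − b)/a = (11.6 − 6.1)/1.1 = 5.
sd(A) = |a|·sd(T), so sd(T) = 26.4/|1.1| = 24.

mean of T = 5, sd(T) = 24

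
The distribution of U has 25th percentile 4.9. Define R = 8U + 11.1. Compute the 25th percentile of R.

25th percentile of R = 50.3

Since a = 8 > 0 the transformation is increasing, so the 25th percentile of R = a·(P_{25} of U) + b = 8·4.9 + 11.1 = 50.3.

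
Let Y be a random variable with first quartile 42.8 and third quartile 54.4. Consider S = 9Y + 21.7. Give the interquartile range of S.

IQR of Y = Q3 − Q1 = 54.4 − 42.8 = 11.6.
Under S = aY + b, IQR(S) = |a|·IQR(Y) = |9|·11.6 = 104.4 (shifts cancel; spread scales by |a|).

IQR(S) = 104.4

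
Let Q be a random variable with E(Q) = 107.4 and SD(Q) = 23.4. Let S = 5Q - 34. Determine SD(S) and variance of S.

S = 5Q - 34 is linear with a = 5, b = -34.
SD(S) = |a|·SD(Q) = |5|·23.4 = 117.
variance of Q = 23.4² = 547.56.
variance of S = a²·variance of Q = 5²·547.56 = 13689 (the additive constant -34 does not affect variance).

SD(S) = 117, variance of S = 13689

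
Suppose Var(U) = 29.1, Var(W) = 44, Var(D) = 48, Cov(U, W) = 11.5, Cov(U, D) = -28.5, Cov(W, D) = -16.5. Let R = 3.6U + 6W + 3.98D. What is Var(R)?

Var(R) = 1613.5392

Var(R) = a²·Var(U) + b²·Var(W) + c²·Var(D) + 2ab·Cov(U, W) + 2ac·Cov(U, D) + 2bc·Cov(W, D), with a = 3.6, b = 6, c = 3.98.
= 377.136 + 1584 + 760.3392 + 496.8 + (-816.696) + (-788.04)
= 1613.5392.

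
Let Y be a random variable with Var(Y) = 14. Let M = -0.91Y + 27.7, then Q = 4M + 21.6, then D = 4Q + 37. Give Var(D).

Var(D) = 2967.9104

Var(M) = (-0.91)²·14 = 11.5934.
Var(Q) = 4²·11.5934 = 185.4944.
Var(D) = 4²·185.4944 = 2967.9104.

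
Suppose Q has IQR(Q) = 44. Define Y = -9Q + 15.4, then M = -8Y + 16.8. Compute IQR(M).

IQR(Y) = |-9|·44 = 396.
IQR(M) = |-8|·396 = 3168.

IQR(M) = 3168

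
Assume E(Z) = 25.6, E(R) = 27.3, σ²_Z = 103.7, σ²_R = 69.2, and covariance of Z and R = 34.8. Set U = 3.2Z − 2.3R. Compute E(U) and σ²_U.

E(U) = 19.13, σ²_U = 915.7

E(U) = 3.2·E(Z) + (-2.3)·E(R) = 3.2·25.6 + (-2.3)·27.3 = 19.13.
σ²_U = a²·σ²_Z + b²·σ²_R + 2ab·covariance of Z and R with a = 3.2, b = -2.3.
= 3.2²·103.7 + (-2.3)²·69.2 + 2·3.2·(-2.3)·34.8
= 1061.888 + 366.068 + (-512.256) = 915.7.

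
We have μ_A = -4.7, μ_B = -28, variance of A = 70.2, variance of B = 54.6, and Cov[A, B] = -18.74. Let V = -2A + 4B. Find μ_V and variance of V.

μ_V = -102.6, variance of V = 1454.24

μ_V = (-2)·μ_A + 4·μ_B = (-2)·(-4.7) + 4·(-28) = -102.6.
variance of V = a²·variance of A + b²·variance of B + 2ab·Cov[A, B] with a = -2, b = 4.
= (-2)²·70.2 + 4²·54.6 + 2·(-2)·4·(-18.74)
= 280.8 + 873.6 + 299.84 = 1454.24.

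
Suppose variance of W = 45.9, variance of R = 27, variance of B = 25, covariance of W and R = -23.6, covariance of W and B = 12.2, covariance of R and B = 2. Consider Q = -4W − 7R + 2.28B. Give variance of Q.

variance of Q = a²·variance of W + b²·variance of R + c²·variance of B + 2ab·covariance of W and R + 2ac·covariance of W and B + 2bc·covariance of R and B, with a = -4, b = -7, c = 2.28.
= 734.4 + 1323 + 129.96 + (-1321.6) + (-222.528) + (-63.84)
= 579.392.

variance of Q = 579.392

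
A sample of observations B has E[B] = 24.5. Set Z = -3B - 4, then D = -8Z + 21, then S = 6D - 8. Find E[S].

E[S] = 3838

E[Z] = (-3)·24.5 + (-4) = -77.5.
E[D] = (-8)·(-77.5) + 21 = 641.
E[S] = 6·641 + (-8) = 3838.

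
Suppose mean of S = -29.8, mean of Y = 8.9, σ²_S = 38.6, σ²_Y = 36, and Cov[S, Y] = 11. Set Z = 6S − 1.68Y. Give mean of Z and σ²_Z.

mean of Z = -193.752, σ²_Z = 1269.4464

mean of Z = 6·mean of S + (-1.68)·mean of Y = 6·(-29.8) + (-1.68)·8.9 = -193.752.
σ²_Z = a²·σ²_S + b²·σ²_Y + 2ab·Cov[S, Y] with a = 6, b = -1.68.
= 6²·38.6 + (-1.68)²·36 + 2·6·(-1.68)·11
= 1389.6 + 101.6064 + (-221.76) = 1269.4464.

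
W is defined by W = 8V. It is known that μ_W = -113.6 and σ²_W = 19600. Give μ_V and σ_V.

μ_V = -14.2, σ_V = 17.5

From W = 8V: μ_W = a·μ_V + b, so μ_V = (μ_W − b)/a = (-113.6 − 0)/8 = -14.2.
σ_W = √19600 = 140.
σ_W = |a|·σ_V, so σ_V = 140/|8| = 17.5.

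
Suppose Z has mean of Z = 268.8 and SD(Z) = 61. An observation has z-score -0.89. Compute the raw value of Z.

Z = 214.51

Z = mean of Z + z·SD(Z) = 268.8 + (-0.89)·61 = 214.51.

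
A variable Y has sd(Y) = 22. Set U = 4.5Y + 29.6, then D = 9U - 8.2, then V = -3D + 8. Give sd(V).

sd(U) = |4.5|·22 = 99.
sd(D) = |9|·99 = 891.
sd(V) = |-3|·891 = 2673.

sd(V) = 2673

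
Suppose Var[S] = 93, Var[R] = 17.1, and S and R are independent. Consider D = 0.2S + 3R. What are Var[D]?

Var[D] = a²·Var[S] + b²·Var[R] + 2ab·Cov[S, R] with a = 0.2, b = 3.
Independence gives Cov[S, R] = 0.
= 0.2²·93 + 3²·17.1 + 2·0.2·3·0
= 3.72 + 153.9 + 0 = 157.62.

Var[D] = 157.62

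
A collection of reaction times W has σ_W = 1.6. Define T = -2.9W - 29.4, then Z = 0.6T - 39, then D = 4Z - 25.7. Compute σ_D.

σ_D = 11.136

σ_T = |-2.9|·1.6 = 4.64.
σ_Z = |0.6|·4.64 = 2.784.
σ_D = |4|·2.784 = 11.136.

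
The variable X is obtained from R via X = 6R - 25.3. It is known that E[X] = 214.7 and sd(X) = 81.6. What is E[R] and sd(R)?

From X = 6R - 25.3: E[X] = a·E[R] + b, so E[R] = (E[X] − b)/a = (214.7 − (-25.3))/6 = 40.
sd(X) = |a|·sd(R), so sd(R) = 81.6/|6| = 13.6.

E[R] = 40, sd(R) = 13.6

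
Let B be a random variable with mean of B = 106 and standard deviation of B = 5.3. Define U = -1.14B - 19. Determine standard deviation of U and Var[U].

standard deviation of U = 6.042, Var[U] = 36.505764

U = -1.14B - 19 is linear with a = -1.14, b = -19.
standard deviation of U = |a|·standard deviation of B = |-1.14|·5.3 = 6.042.
Var[B] = 5.3² = 28.09.
Var[U] = a²·Var[B] = (-1.14)²·28.09 = 36.505764 (the additive constant -19 does not affect variance).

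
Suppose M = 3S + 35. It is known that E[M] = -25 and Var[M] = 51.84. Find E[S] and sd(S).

From M = 3S + 35: E[M] = a·E[S] + b, so E[S] = (E[M] − b)/a = (-25 − 35)/3 = -20.
sd(M) = √51.84 = 7.2.
sd(M) = |a|·sd(S), so sd(S) = 7.2/|3| = 2.4.

E[S] = -20, sd(S) = 2.4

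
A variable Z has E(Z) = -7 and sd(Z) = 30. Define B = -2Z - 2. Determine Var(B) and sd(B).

B = -2Z - 2 is linear with a = -2, b = -2.
Var(Z) = 30² = 900.
Var(B) = a²·Var(Z) = (-2)²·900 = 3600 (the additive constant -2 does not affect variance).
sd(B) = |a|·sd(Z) = |-2|·30 = 60.

Var(B) = 3600, sd(B) = 60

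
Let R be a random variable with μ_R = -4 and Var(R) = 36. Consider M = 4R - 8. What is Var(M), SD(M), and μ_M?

Var(M) = 576, SD(M) = 24, μ_M = -24

M = 4R - 8 is linear with a = 4, b = -8.
Var(M) = a²·Var(R) = 4²·36 = 576 (the additive constant -8 does not affect variance).
SD(R) = √36 = 6.
SD(M) = |a|·SD(R) = |4|·6 = 24.
μ_M = a·μ_R + b = 4·(-4) + (-8) = -24.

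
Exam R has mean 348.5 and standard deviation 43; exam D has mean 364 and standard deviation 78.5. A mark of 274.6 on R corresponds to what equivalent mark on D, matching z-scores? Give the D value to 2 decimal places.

z = (274.6 − 348.5)/43 ≈ -1.7186.
D = 364 + z·78.5 = 364 + (274.6 − 348.5)·78.5/43 ≈ 229.09.

D = 229.09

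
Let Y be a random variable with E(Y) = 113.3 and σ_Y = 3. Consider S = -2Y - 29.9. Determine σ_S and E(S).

S = -2Y - 29.9 is linear with a = -2, b = -29.9.
σ_S = |a|·σ_Y = |-2|·3 = 6.
E(S) = a·E(Y) + b = (-2)·113.3 + (-29.9) = -256.5.

σ_S = 6, E(S) = -256.5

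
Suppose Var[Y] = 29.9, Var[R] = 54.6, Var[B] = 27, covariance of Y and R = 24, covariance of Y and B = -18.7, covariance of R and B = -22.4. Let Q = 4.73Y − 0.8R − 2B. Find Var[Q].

Var[Q] = 912.38571

Var[Q] = a²·Var[Y] + b²·Var[R] + c²·Var[B] + 2ab·covariance of Y and R + 2ac·covariance of Y and B + 2bc·covariance of R and B, with a = 4.73, b = -0.8, c = -2.
= 668.94971 + 34.944 + 108 + (-181.632) + 353.804 + (-71.68)
= 912.38571.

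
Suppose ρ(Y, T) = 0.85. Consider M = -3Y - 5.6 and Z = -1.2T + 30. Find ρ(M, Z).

Linear rescalings preserve correlation up to sign; here the slopes -3 and -1.2 have the same sign, so ρ(M, Z) = ρ(Y, T) = 0.85.

ρ(M, Z) = 0.85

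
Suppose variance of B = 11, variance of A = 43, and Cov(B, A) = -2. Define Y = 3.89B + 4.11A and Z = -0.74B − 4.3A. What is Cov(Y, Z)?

By bilinearity, Cov(Y, Z) = ac·variance of B + bd·variance of A + (ad+bc)·Cov(B, A), with a=3.89, b=4.11, c=-0.74, d=-4.3.
ac·variance of B = 3.89·(-0.74)·11 = -31.6646
bd·variance of A = 4.11·(-4.3)·43 = -759.939
(ad+bc)·Cov(B, A) = (-19.7684)·(-2) = 39.5368
Cov(Y, Z) = -31.6646 + (-759.939) + 39.5368 = -752.0668.

Cov(Y, Z) = -752.0668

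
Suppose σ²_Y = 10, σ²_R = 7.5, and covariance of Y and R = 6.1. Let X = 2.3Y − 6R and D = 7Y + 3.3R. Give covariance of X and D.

covariance of X and D = -197.401

By bilinearity, covariance of X and D = ac·σ²_Y + bd·σ²_R + (ad+bc)·covariance of Y and R, with a=2.3, b=-6, c=7, d=3.3.
ac·σ²_Y = 2.3·7·10 = 161
bd·σ²_R = (-6)·3.3·7.5 = -148.5
(ad+bc)·covariance of Y and R = (-34.41)·6.1 = -209.901
covariance of X and D = 161 + (-148.5) + (-209.901) = -197.401.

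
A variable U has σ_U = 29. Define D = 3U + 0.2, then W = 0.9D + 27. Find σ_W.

σ_D = |3|·29 = 87.
σ_W = |0.9|·87 = 78.3.

σ_W = 78.3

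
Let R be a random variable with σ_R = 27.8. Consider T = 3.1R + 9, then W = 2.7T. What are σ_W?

σ_W = 232.686

σ_T = |3.1|·27.8 = 86.18.
σ_W = |2.7|·86.18 = 232.686.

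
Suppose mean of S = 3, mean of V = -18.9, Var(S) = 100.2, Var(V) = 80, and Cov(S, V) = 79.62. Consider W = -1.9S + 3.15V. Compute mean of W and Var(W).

mean of W = -65.235, Var(W) = 202.4706

mean of W = (-1.9)·mean of S + 3.15·mean of V = (-1.9)·3 + 3.15·(-18.9) = -65.235.
Var(W) = a²·Var(S) + b²·Var(V) + 2ab·Cov(S, V) with a = -1.9, b = 3.15.
= (-1.9)²·100.2 + 3.15²·80 + 2·(-1.9)·3.15·79.62
= 361.722 + 793.8 + (-953.0514) = 202.4706.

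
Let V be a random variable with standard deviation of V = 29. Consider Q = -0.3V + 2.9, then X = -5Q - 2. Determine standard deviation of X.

standard deviation of X = 43.5

standard deviation of Q = |-0.3|·29 = 8.7.
standard deviation of X = |-5|·8.7 = 43.5.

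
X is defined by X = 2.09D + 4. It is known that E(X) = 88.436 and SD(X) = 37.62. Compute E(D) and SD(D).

E(D) = 40.4, SD(D) = 18

From X = 2.09D + 4: E(X) = a·E(D) + b, so E(D) = (E(X) − b)/a = (88.436 − 4)/2.09 = 40.4.
SD(X) = |a|·SD(D), so SD(D) = 37.62/|2.09| = 18.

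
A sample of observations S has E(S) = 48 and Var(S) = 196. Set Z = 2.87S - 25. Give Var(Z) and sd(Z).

Var(Z) = 1614.4324, sd(Z) = 40.18

Z = 2.87S - 25 is linear with a = 2.87, b = -25.
Var(Z) = a²·Var(S) = 2.87²·196 = 1614.4324 (the additive constant -25 does not affect variance).
sd(S) = √196 = 14.
sd(Z) = |a|·sd(S) = |2.87|·14 = 40.18.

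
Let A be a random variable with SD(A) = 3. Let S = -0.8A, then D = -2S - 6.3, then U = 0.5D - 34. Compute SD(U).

SD(S) = |-0.8|·3 = 2.4.
SD(D) = |-2|·2.4 = 4.8.
SD(U) = |0.5|·4.8 = 2.4.

SD(U) = 2.4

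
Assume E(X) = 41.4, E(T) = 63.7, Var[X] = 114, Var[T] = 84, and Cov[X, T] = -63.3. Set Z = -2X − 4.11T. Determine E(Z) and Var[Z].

E(Z) = -344.607, Var[Z] = 834.2844

E(Z) = (-2)·E(X) + (-4.11)·E(T) = (-2)·41.4 + (-4.11)·63.7 = -344.607.
Var[Z] = a²·Var[X] + b²·Var[T] + 2ab·Cov[X, T] with a = -2, b = -4.11.
= (-2)²·114 + (-4.11)²·84 + 2·(-2)·(-4.11)·(-63.3)
= 456 + 1418.9364 + (-1040.652) = 834.2844.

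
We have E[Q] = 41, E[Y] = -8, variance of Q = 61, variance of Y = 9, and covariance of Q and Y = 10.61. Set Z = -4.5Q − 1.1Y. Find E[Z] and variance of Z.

E[Z] = -175.7, variance of Z = 1351.179

E[Z] = (-4.5)·E[Q] + (-1.1)·E[Y] = (-4.5)·41 + (-1.1)·(-8) = -175.7.
variance of Z = a²·variance of Q + b²·variance of Y + 2ab·covariance of Q and Y with a = -4.5, b = -1.1.
= (-4.5)²·61 + (-1.1)²·9 + 2·(-4.5)·(-1.1)·10.61
= 1235.25 + 10.89 + 105.039 = 1351.179.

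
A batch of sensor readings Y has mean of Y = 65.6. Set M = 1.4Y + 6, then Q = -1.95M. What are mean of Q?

mean of M = 1.4·65.6 + 6 = 97.84.
mean of Q = (-1.95)·97.84 = -190.788.

mean of Q = -190.788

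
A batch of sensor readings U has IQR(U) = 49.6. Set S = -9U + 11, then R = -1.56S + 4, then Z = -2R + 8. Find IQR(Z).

IQR(S) = |-9|·49.6 = 446.4.
IQR(R) = |-1.56|·446.4 = 696.384.
IQR(Z) = |-2|·696.384 = 1392.768.

IQR(Z) = 1392.768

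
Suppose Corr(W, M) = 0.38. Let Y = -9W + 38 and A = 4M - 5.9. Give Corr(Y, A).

Corr(Y, A) = -0.38

Linear rescalings preserve |correlation|; the slopes -9 and 4 have opposite signs, so the correlation flips sign: Corr(Y, A) = −Corr(W, M) = -0.38.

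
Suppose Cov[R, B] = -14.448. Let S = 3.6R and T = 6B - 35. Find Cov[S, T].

Cov[S, T] = a·c·Cov[R, B] = 3.6·6·(-14.448) = -312.0768. Additive constants drop out.

Cov[S, T] = -312.0768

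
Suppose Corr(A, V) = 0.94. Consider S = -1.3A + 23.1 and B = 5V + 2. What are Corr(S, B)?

Linear rescalings preserve |correlation|; the slopes -1.3 and 5 have opposite signs, so the correlation flips sign: Corr(S, B) = −Corr(A, V) = -0.94.

Corr(S, B) = -0.94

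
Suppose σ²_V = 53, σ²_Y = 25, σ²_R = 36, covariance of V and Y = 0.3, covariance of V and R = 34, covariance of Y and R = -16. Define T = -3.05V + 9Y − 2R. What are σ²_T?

σ²_T = a²·σ²_V + b²·σ²_Y + c²·σ²_R + 2ab·covariance of V and Y + 2ac·covariance of V and R + 2bc·covariance of Y and R, with a = -3.05, b = 9, c = -2.
= 493.0325 + 2025 + 144 + (-16.47) + 414.8 + 576
= 3636.3625.

σ²_T = 3636.3625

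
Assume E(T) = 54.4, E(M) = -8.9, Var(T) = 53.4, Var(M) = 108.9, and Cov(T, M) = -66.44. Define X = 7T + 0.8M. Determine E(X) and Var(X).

E(X) = 7·E(T) + 0.8·E(M) = 7·54.4 + 0.8·(-8.9) = 373.68.
Var(X) = a²·Var(T) + b²·Var(M) + 2ab·Cov(T, M) with a = 7, b = 0.8.
= 7²·53.4 + 0.8²·108.9 + 2·7·0.8·(-66.44)
= 2616.6 + 69.696 + (-744.128) = 1942.168.

E(X) = 373.68, Var(X) = 1942.168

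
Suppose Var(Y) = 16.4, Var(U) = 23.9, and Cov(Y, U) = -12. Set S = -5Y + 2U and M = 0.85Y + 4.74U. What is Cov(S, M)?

Cov(S, M) = 420.872

By bilinearity, Cov(S, M) = ac·Var(Y) + bd·Var(U) + (ad+bc)·Cov(Y, U), with a=-5, b=2, c=0.85, d=4.74.
ac·Var(Y) = (-5)·0.85·16.4 = -69.7
bd·Var(U) = 2·4.74·23.9 = 226.572
(ad+bc)·Cov(Y, U) = (-22)·(-12) = 264
Cov(S, M) = -69.7 + 226.572 + 264 = 420.872.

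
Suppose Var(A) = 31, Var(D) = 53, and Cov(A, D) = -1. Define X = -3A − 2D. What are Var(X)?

Var(X) = a²·Var(A) + b²·Var(D) + 2ab·Cov(A, D) with a = -3, b = -2.
= (-3)²·31 + (-2)²·53 + 2·(-3)·(-2)·(-1)
= 279 + 212 + (-12) = 479.

Var(X) = 479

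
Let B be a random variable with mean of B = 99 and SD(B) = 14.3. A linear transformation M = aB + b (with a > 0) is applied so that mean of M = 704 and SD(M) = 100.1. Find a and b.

a = 7, b = 11

SD(M) = a·SD(B) (a > 0), so a = 100.1/14.3 = 7.
mean of M = a·mean of B + b, so b = 704 − 7·99 = 11.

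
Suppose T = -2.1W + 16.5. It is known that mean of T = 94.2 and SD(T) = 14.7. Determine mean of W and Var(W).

From T = -2.1W + 16.5: mean of T = a·mean of W + b, so mean of W = (mean of T − b)/a = (94.2 − 16.5)/(-2.1) = -37.
Var(T) = 14.7² = 216.09.
Var(T) = a²·Var(W), so Var(W) = 216.09/(-2.1)² = 49.

mean of W = -37, Var(W) = 49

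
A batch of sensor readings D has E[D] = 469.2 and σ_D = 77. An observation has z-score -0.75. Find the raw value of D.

D = 411.45

D = E[D] + z·σ_D = 469.2 + (-0.75)·77 = 411.45.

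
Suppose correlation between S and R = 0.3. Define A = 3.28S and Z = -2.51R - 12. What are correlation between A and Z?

correlation between A and Z = -0.3

Linear rescalings preserve |correlation|; the slopes 3.28 and -2.51 have opposite signs, so the correlation flips sign: correlation between A and Z = −correlation between S and R = -0.3.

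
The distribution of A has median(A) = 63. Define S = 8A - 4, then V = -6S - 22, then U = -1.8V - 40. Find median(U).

median(S) = 8·63 + (-4) = 500.
median(V) = (-6)·500 + (-22) = -3022.
median(U) = (-1.8)·(-3022) + (-40) = 5399.6.

median(U) = 5399.6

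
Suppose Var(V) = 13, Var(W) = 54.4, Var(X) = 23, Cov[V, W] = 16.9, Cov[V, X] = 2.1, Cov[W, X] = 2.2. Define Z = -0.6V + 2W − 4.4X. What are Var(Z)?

Var(Z) = a²·Var(V) + b²·Var(W) + c²·Var(X) + 2ab·Cov[V, W] + 2ac·Cov[V, X] + 2bc·Cov[W, X], with a = -0.6, b = 2, c = -4.4.
= 4.68 + 217.6 + 445.28 + (-40.56) + 11.088 + (-38.72)
= 599.368.

Var(Z) = 599.368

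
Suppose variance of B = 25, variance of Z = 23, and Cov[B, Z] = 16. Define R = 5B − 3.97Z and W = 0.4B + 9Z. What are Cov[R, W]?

Cov[R, W] = -77.198

By bilinearity, Cov[R, W] = ac·variance of B + bd·variance of Z + (ad+bc)·Cov[B, Z], with a=5, b=-3.97, c=0.4, d=9.
ac·variance of B = 5·0.4·25 = 50
bd·variance of Z = (-3.97)·9·23 = -821.79
(ad+bc)·Cov[B, Z] = (43.412)·16 = 694.592
Cov[R, W] = 50 + (-821.79) + 694.592 = -77.198.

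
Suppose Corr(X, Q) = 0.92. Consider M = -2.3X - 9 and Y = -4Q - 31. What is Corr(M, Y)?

Corr(M, Y) = 0.92

Linear rescalings preserve correlation up to sign; here the slopes -2.3 and -4 have the same sign, so Corr(M, Y) = Corr(X, Q) = 0.92.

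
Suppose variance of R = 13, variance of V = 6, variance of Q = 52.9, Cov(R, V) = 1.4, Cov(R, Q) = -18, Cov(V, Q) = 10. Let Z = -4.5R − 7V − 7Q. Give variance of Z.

variance of Z = a²·variance of R + b²·variance of V + c²·variance of Q + 2ab·Cov(R, V) + 2ac·Cov(R, Q) + 2bc·Cov(V, Q), with a = -4.5, b = -7, c = -7.
= 263.25 + 294 + 2592.1 + 88.2 + (-1134) + 980
= 3083.55.

variance of Z = 3083.55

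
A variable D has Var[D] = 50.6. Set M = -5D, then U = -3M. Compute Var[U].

Var[U] = 11385

Var[M] = (-5)²·50.6 = 1265.
Var[U] = (-3)²·1265 = 11385.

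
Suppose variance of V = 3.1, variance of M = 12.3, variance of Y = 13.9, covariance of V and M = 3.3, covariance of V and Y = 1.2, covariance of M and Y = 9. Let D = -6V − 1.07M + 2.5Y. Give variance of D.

variance of D = 170.77927

variance of D = a²·variance of V + b²·variance of M + c²·variance of Y + 2ab·covariance of V and M + 2ac·covariance of V and Y + 2bc·covariance of M and Y, with a = -6, b = -1.07, c = 2.5.
= 111.6 + 14.08227 + 86.875 + 42.372 + (-36) + (-48.15)
= 170.77927.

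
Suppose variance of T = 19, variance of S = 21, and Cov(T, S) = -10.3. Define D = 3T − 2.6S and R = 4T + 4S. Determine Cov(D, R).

Cov(D, R) = -6.88

By bilinearity, Cov(D, R) = ac·variance of T + bd·variance of S + (ad+bc)·Cov(T, S), with a=3, b=-2.6, c=4, d=4.
ac·variance of T = 3·4·19 = 228
bd·variance of S = (-2.6)·4·21 = -218.4
(ad+bc)·Cov(T, S) = (1.6)·(-10.3) = -16.48
Cov(D, R) = 228 + (-218.4) + (-16.48) = -6.88.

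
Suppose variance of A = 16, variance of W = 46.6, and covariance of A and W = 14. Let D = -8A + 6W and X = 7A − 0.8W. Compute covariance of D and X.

By bilinearity, covariance of D and X = ac·variance of A + bd·variance of W + (ad+bc)·covariance of A and W, with a=-8, b=6, c=7, d=-0.8.
ac·variance of A = (-8)·7·16 = -896
bd·variance of W = 6·(-0.8)·46.6 = -223.68
(ad+bc)·covariance of A and W = (48.4)·14 = 677.6
covariance of D and X = -896 + (-223.68) + 677.6 = -442.08.

covariance of D and X = -442.08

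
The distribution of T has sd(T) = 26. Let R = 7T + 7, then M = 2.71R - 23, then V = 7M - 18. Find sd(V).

sd(R) = |7|·26 = 182.
sd(M) = |2.71|·182 = 493.22.
sd(V) = |7|·493.22 = 3452.54.

sd(V) = 3452.54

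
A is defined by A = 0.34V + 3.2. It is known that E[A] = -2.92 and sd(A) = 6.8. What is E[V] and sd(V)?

E[V] = -18, sd(V) = 20

From A = 0.34V + 3.2: E[A] = a·E[V] + b, so E[V] = (E[A] − b)/a = (-2.92 − 3.2)/0.34 = -18.
sd(A) = |a|·sd(V), so sd(V) = 6.8/|0.34| = 20.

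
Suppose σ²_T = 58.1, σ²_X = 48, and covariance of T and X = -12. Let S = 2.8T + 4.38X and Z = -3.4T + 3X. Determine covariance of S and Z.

By bilinearity, covariance of S and Z = ac·σ²_T + bd·σ²_X + (ad+bc)·covariance of T and X, with a=2.8, b=4.38, c=-3.4, d=3.
ac·σ²_T = 2.8·(-3.4)·58.1 = -553.112
bd·σ²_X = 4.38·3·48 = 630.72
(ad+bc)·covariance of T and X = (-6.492)·(-12) = 77.904
covariance of S and Z = -553.112 + 630.72 + 77.904 = 155.512.

covariance of S and Z = 155.512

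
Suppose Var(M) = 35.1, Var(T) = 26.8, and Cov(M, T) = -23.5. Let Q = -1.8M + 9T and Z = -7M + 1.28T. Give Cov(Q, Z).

Cov(Q, Z) = 2285.64

By bilinearity, Cov(Q, Z) = ac·Var(M) + bd·Var(T) + (ad+bc)·Cov(M, T), with a=-1.8, b=9, c=-7, d=1.28.
ac·Var(M) = (-1.8)·(-7)·35.1 = 442.26
bd·Var(T) = 9·1.28·26.8 = 308.736
(ad+bc)·Cov(M, T) = (-65.304)·(-23.5) = 1534.644
Cov(Q, Z) = 442.26 + 308.736 + 1534.644 = 2285.64.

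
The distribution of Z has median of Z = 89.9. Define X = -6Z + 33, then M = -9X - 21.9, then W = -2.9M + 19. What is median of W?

median of W = -13134.53

median of X = (-6)·89.9 + 33 = -506.4.
median of M = (-9)·(-506.4) + (-21.9) = 4535.7.
median of W = (-2.9)·4535.7 + 19 = -13134.53.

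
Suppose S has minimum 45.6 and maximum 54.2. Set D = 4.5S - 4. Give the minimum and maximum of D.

a = 4.5 > 0, so min(D) = a·min(S)+b = 4.5·45.6 + (-4) = 201.2 and max(D) = 4.5·54.2 + (-4) = 239.9.

min(D) = 201.2, max(D) = 239.9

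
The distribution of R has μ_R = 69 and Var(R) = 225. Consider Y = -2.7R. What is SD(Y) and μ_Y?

SD(Y) = 40.5, μ_Y = -186.3

Y = -2.7R is linear with a = -2.7, b = 0.
SD(R) = √225 = 15.
SD(Y) = |a|·SD(R) = |-2.7|·15 = 40.5.
μ_Y = a·μ_R + b = (-2.7)·69 = -186.3.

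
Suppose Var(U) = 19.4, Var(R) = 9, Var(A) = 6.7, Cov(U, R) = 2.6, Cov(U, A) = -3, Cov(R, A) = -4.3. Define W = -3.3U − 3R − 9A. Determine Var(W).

Var(W) = 476.046

Var(W) = a²·Var(U) + b²·Var(R) + c²·Var(A) + 2ab·Cov(U, R) + 2ac·Cov(U, A) + 2bc·Cov(R, A), with a = -3.3, b = -3, c = -9.
= 211.266 + 81 + 542.7 + 51.48 + (-178.2) + (-232.2)
= 476.046.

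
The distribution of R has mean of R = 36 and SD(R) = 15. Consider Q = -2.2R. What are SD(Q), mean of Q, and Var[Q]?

Q = -2.2R is linear with a = -2.2, b = 0.
SD(Q) = |a|·SD(R) = |-2.2|·15 = 33.
mean of Q = a·mean of R + b = (-2.2)·36 = -79.2.
Var[R] = 15² = 225.
Var[Q] = a²·Var[R] = (-2.2)²·225 = 1089.

SD(Q) = 33, mean of Q = -79.2, Var[Q] = 1089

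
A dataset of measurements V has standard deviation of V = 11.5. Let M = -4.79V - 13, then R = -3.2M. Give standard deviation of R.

standard deviation of M = |-4.79|·11.5 = 55.085.
standard deviation of R = |-3.2|·55.085 = 176.272.

standard deviation of R = 176.272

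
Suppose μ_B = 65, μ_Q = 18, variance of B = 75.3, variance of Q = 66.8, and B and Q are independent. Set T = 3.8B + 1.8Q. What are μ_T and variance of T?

μ_T = 279.4, variance of T = 1303.764

μ_T = 3.8·μ_B + 1.8·μ_Q = 3.8·65 + 1.8·18 = 279.4.
variance of T = a²·variance of B + b²·variance of Q + 2ab·Cov[B, Q] with a = 3.8, b = 1.8.
Independence gives Cov[B, Q] = 0.
= 3.8²·75.3 + 1.8²·66.8 + 2·3.8·1.8·0
= 1087.332 + 216.432 + 0 = 1303.764.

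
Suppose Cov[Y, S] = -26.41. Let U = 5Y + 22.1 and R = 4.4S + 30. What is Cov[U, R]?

Cov[U, R] = -581.02

Cov[U, R] = a·c·Cov[Y, S] = 5·4.4·(-26.41) = -581.02. Additive constants drop out.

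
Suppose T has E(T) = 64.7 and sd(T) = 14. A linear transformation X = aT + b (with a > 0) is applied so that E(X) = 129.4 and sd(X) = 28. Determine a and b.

sd(X) = a·sd(T) (a > 0), so a = 28/14 = 2.
E(X) = a·E(T) + b, so b = 129.4 − 2·64.7 = 0.

a = 2, b = 0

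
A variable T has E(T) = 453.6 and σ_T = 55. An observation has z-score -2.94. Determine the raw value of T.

T = 291.9

T = E(T) + z·σ_T = 453.6 + (-2.94)·55 = 291.9.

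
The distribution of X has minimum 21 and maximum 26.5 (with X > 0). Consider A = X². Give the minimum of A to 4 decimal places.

min(A) = 441

X² is increasing on this domain, so min(A) comes from min(X) = 21: min(A) = square(21) = 441.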